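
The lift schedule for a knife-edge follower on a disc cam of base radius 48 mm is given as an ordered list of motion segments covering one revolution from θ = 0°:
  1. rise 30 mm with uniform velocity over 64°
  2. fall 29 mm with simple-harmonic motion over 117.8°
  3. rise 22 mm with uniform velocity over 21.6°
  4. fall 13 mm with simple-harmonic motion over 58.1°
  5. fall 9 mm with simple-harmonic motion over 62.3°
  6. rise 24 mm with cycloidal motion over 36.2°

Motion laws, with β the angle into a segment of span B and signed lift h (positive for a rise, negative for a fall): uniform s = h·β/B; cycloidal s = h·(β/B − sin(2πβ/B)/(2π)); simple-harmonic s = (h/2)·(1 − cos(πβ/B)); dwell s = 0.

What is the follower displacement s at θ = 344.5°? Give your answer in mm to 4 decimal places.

seg 1 [0°–64°] uniform, h=30: full span → s += 30 → s = 30.0000
seg 2 [64°–181.8°] simple-harmonic, h=-29: full span → s += -29 → s = 1.0000
seg 3 [181.8°–203.4°] uniform, h=22: full span → s += 22 → s = 23.0000
seg 4 [203.4°–261.5°] simple-harmonic, h=-13: full span → s += -13 → s = 10.0000
seg 5 [261.5°–323.8°] simple-harmonic, h=-9: full span → s += -9 → s = 1.0000
seg 6 [323.8°–360°] cycloidal, h=24: θ=344.5° here. β=20.7, B=36.2. 24·(0.5718 − sin(2π·0.5718)/(2π)) = 15.3896 → s = 16.3896

16.3896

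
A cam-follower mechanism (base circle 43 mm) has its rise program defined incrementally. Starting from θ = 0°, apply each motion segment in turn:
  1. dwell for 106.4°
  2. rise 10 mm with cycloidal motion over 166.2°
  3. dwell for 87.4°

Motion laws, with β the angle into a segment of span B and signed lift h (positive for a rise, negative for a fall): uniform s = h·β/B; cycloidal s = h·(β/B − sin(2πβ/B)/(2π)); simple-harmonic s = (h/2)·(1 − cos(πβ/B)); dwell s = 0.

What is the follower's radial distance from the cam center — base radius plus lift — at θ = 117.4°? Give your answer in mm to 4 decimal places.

seg 1 [0°–106.4°] dwell: s stays 0.0000
seg 2 [106.4°–272.6°] cycloidal, h=10: θ=117.4° here. β=11, B=166.2. 10·(0.0662 − sin(2π·0.0662)/(2π)) = 0.0189 → s = 0.0189
radial distance = base radius + s = 43 + 0.0189 = 43.0189

43.0189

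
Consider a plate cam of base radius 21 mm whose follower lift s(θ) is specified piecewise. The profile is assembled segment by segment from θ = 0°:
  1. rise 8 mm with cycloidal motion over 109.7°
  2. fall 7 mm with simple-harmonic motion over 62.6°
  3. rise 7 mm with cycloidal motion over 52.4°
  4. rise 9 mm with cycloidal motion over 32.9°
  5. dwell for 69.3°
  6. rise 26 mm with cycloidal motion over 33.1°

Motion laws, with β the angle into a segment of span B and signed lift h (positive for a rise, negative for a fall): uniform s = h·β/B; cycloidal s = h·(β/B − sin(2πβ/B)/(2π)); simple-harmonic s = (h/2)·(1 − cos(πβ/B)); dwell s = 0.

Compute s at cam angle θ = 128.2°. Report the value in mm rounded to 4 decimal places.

seg 1 [0°–109.7°] cycloidal, h=8: full span → s += 8 → s = 8.0000
seg 2 [109.7°–172.3°] simple-harmonic, h=-7: θ=128.2° here. β=18.5, B=62.6. -7/2·(1 − cos(π·0.2955)) = -1.4032 → s = 6.5968

6.5968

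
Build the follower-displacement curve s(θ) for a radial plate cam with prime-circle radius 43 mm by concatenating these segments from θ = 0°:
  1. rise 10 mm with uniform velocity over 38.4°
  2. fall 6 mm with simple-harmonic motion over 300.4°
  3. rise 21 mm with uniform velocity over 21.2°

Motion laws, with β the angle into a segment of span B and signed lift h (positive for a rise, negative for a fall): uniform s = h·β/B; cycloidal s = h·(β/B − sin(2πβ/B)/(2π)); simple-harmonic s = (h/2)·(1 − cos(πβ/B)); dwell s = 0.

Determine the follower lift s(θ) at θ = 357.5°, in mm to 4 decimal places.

seg 1 [0°–38.4°] uniform, h=10: full span → s += 10 → s = 10.0000
seg 2 [38.4°–338.8°] simple-harmonic, h=-6: full span → s += -6 → s = 4.0000
seg 3 [338.8°–360°] uniform, h=21: θ=357.5° here. β=18.7, B=21.2. 21·18.7/21.2 = 18.5236 → s = 22.5236

22.5236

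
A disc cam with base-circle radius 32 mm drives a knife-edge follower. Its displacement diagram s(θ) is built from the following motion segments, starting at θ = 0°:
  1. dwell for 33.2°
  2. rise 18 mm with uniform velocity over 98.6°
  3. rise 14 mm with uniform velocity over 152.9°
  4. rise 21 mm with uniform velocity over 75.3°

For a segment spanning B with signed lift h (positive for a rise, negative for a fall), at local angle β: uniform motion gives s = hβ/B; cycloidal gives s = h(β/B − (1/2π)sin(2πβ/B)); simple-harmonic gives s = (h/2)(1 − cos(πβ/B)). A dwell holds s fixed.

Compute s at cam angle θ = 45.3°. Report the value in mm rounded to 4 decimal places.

seg 1 [0°–33.2°] dwell: s stays 0.0000
seg 2 [33.2°–131.8°] uniform, h=18: θ=45.3° here. β=12.1, B=98.6. 18·12.1/98.6 = 2.2089 → s = 2.2089

2.2089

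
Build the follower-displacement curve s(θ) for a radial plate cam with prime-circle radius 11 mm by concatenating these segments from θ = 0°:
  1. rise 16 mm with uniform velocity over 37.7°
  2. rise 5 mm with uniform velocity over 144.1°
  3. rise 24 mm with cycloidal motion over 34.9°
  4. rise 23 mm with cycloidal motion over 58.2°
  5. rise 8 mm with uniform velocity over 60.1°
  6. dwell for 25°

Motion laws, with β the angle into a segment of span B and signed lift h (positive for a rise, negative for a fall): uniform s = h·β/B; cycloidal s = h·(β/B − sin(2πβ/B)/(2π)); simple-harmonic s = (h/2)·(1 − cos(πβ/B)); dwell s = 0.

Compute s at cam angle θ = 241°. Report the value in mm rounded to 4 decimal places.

seg 1 [0°–37.7°] uniform, h=16: full span → s += 16 → s = 16.0000
seg 2 [37.7°–181.8°] uniform, h=5: full span → s += 5 → s = 21.0000
seg 3 [181.8°–216.7°] cycloidal, h=24: full span → s += 24 → s = 45.0000
seg 4 [216.7°–274.9°] cycloidal, h=23: θ=241° here. β=24.3, B=58.2. 23·(0.4175 − sin(2π·0.4175)/(2π)) = 7.7899 → s = 52.7899

52.7899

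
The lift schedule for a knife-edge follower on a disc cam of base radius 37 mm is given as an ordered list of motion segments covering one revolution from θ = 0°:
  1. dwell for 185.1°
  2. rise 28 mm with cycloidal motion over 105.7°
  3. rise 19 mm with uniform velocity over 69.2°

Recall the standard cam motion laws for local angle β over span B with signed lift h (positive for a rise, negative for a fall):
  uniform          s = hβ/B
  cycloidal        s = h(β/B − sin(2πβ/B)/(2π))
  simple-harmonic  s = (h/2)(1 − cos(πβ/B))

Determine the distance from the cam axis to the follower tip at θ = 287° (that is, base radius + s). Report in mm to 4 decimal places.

seg 1 [0°–185.1°] dwell: s stays 0.0000
seg 2 [185.1°–290.8°] cycloidal, h=28: θ=287° here. β=101.9, B=105.7. 28·(0.9640 − sin(2π·0.9640)/(2π)) = 27.9915 → s = 27.9915
radial distance = base radius + s = 37 + 27.9915 = 64.9915

64.9915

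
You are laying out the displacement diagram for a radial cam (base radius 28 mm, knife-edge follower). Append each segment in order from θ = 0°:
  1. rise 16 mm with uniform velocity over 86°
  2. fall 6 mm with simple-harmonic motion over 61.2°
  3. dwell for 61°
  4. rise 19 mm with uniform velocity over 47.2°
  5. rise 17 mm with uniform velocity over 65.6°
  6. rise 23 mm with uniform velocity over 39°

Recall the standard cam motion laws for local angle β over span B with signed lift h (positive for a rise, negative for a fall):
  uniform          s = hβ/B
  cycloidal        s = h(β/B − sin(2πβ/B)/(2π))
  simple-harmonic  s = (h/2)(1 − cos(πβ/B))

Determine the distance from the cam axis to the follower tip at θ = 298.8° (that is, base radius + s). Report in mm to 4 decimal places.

seg 1 [0°–86°] uniform, h=16: full span → s += 16 → s = 16.0000
seg 2 [86°–147.2°] simple-harmonic, h=-6: full span → s += -6 → s = 10.0000
seg 3 [147.2°–208.2°] dwell: s stays 10.0000
seg 4 [208.2°–255.4°] uniform, h=19: full span → s += 19 → s = 29.0000
seg 5 [255.4°–321°] uniform, h=17: θ=298.8° here. β=43.4, B=65.6. 17·43.4/65.6 = 11.2470 → s = 40.2470
radial distance = base radius + s = 28 + 40.2470 = 68.2470

68.2470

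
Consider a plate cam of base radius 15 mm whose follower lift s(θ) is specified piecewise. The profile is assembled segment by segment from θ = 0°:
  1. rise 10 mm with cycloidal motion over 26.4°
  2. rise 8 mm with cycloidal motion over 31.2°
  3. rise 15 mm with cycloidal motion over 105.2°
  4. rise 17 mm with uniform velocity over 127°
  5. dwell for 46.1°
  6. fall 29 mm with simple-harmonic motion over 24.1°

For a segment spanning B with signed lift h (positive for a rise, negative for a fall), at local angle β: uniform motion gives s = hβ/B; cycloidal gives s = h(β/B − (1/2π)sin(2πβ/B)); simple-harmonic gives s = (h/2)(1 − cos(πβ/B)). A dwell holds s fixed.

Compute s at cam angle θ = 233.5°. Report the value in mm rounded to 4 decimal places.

seg 1 [0°–26.4°] cycloidal, h=10: full span → s += 10 → s = 10.0000
seg 2 [26.4°–57.6°] cycloidal, h=8: full span → s += 8 → s = 18.0000
seg 3 [57.6°–162.8°] cycloidal, h=15: full span → s += 15 → s = 33.0000
seg 4 [162.8°–289.8°] uniform, h=17: θ=233.5° here. β=70.7, B=127. 17·70.7/127 = 9.4638 → s = 42.4638

42.4638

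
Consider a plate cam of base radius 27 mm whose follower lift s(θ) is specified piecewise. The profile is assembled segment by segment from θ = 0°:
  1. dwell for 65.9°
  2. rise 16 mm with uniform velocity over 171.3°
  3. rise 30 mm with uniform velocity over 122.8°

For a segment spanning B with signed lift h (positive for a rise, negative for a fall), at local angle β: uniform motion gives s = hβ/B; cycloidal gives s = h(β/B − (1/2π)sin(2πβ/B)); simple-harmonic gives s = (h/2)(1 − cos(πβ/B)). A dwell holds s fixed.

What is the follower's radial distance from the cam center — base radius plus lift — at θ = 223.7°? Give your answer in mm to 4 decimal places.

seg 1 [0°–65.9°] dwell: s stays 0.0000
seg 2 [65.9°–237.2°] uniform, h=16: θ=223.7° here. β=157.8, B=171.3. 16·157.8/171.3 = 14.7391 → s = 14.7391
radial distance = base radius + s = 27 + 14.7391 = 41.7391

41.7391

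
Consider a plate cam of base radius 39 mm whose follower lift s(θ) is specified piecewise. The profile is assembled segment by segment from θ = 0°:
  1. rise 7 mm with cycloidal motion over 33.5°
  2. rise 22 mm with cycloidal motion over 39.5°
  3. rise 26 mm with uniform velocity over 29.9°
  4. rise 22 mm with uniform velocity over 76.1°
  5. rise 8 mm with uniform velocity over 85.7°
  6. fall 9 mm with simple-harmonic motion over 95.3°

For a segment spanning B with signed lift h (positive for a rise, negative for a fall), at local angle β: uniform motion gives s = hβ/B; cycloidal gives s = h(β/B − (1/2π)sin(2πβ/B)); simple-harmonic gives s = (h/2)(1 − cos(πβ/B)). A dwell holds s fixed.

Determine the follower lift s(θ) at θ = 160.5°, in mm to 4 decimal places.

seg 1 [0°–33.5°] cycloidal, h=7: full span → s += 7 → s = 7.0000
seg 2 [33.5°–73°] cycloidal, h=22: full span → s += 22 → s = 29.0000
seg 3 [73°–102.9°] uniform, h=26: full span → s += 26 → s = 55.0000
seg 4 [102.9°–179°] uniform, h=22: θ=160.5° here. β=57.6, B=76.1. 22·57.6/76.1 = 16.6518 → s = 71.6518

71.6518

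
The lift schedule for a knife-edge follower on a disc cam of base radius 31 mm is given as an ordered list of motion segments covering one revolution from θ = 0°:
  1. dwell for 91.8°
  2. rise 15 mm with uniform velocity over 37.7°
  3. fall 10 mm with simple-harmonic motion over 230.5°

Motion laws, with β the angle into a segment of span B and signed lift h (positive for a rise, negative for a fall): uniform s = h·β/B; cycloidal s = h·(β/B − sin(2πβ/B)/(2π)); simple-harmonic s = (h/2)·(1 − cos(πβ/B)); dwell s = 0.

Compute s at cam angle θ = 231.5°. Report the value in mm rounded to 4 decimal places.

seg 1 [0°–91.8°] dwell: s stays 0.0000
seg 2 [91.8°–129.5°] uniform, h=15: full span → s += 15 → s = 15.0000
seg 3 [129.5°–360°] simple-harmonic, h=-10: θ=231.5° here. β=102, B=230.5. -10/2·(1 − cos(π·0.4425)) = -4.1019 → s = 10.8981

10.8981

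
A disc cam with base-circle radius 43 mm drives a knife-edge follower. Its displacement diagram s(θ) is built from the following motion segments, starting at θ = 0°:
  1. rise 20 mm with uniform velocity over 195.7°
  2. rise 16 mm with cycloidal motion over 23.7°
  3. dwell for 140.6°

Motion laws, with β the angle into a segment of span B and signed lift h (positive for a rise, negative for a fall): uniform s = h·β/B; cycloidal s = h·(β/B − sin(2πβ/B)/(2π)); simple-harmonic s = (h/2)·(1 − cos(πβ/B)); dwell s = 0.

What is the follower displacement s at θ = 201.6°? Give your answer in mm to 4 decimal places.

seg 1 [0°–195.7°] uniform, h=20: full span → s += 20 → s = 20.0000
seg 2 [195.7°–219.4°] cycloidal, h=16: θ=201.6° here. β=5.9, B=23.7. 16·(0.2489 − sin(2π·0.2489)/(2π)) = 1.4367 → s = 21.4367

21.4367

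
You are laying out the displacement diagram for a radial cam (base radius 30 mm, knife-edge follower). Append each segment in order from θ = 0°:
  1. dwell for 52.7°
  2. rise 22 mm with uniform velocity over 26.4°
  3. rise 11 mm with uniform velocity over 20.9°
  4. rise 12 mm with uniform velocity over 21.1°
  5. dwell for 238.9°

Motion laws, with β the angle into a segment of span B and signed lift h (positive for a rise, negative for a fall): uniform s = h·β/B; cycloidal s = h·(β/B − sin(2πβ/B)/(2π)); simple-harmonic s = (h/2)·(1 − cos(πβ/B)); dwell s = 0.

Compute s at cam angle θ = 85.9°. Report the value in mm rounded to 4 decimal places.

seg 1 [0°–52.7°] dwell: s stays 0.0000
seg 2 [52.7°–79.1°] uniform, h=22: full span → s += 22 → s = 22.0000
seg 3 [79.1°–100°] uniform, h=11: θ=85.9° here. β=6.8, B=20.9. 11·6.8/20.9 = 3.5789 → s = 25.5789

25.5789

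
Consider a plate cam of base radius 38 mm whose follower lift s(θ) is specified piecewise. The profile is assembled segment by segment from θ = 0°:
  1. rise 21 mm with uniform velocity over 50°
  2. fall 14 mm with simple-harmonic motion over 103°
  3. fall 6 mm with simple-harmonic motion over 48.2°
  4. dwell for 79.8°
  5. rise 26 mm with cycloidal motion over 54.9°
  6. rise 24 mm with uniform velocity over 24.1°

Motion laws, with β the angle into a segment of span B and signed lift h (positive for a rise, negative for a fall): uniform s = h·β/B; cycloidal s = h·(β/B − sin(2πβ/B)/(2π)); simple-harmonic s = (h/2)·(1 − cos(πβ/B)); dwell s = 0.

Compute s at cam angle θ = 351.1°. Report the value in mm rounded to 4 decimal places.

seg 1 [0°–50°] uniform, h=21: full span → s += 21 → s = 21.0000
seg 2 [50°–153°] simple-harmonic, h=-14: full span → s += -14 → s = 7.0000
seg 3 [153°–201.2°] simple-harmonic, h=-6: full span → s += -6 → s = 1.0000
seg 4 [201.2°–281°] dwell: s stays 1.0000
seg 5 [281°–335.9°] cycloidal, h=26: full span → s += 26 → s = 27.0000
seg 6 [335.9°–360°] uniform, h=24: θ=351.1° here. β=15.2, B=24.1. 24·15.2/24.1 = 15.1369 → s = 42.1369

42.1369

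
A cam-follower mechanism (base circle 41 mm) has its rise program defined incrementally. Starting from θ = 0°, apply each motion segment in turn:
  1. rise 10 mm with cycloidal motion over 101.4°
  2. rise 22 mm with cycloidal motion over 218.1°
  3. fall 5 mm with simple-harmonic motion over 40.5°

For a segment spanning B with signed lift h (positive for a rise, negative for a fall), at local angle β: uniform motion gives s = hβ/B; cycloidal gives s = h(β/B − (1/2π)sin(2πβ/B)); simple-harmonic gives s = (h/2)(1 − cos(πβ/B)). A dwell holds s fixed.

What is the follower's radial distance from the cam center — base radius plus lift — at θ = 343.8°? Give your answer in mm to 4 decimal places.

seg 1 [0°–101.4°] cycloidal, h=10: full span → s += 10 → s = 10.0000
seg 2 [101.4°–319.5°] cycloidal, h=22: full span → s += 22 → s = 32.0000
seg 3 [319.5°–360°] simple-harmonic, h=-5: θ=343.8° here. β=24.3, B=40.5. -5/2·(1 − cos(π·0.6000)) = -3.2725 → s = 28.7275
radial distance = base radius + s = 41 + 28.7275 = 69.7275

69.7275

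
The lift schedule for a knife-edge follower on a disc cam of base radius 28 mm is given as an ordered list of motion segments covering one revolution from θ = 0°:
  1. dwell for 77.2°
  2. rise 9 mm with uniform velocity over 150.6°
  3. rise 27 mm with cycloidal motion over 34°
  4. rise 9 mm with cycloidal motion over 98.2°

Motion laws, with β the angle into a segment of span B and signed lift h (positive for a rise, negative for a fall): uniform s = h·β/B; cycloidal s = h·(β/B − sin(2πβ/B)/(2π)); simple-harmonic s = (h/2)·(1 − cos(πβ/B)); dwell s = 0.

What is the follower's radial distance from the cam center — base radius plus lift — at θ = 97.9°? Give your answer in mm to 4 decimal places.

seg 1 [0°–77.2°] dwell: s stays 0.0000
seg 2 [77.2°–227.8°] uniform, h=9: θ=97.9° here. β=20.7, B=150.6. 9·20.7/150.6 = 1.2371 → s = 1.2371
radial distance = base radius + s = 28 + 1.2371 = 29.2371

29.2371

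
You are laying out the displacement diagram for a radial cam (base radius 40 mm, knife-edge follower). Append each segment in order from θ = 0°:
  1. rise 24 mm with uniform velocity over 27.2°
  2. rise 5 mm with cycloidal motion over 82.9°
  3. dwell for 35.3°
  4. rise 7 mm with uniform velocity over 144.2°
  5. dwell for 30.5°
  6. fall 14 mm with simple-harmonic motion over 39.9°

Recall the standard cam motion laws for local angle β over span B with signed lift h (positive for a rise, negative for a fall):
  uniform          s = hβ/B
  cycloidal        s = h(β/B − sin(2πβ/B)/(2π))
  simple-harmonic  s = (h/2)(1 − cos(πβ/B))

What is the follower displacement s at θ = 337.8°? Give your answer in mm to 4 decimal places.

seg 1 [0°–27.2°] uniform, h=24: full span → s += 24 → s = 24.0000
seg 2 [27.2°–110.1°] cycloidal, h=5: full span → s += 5 → s = 29.0000
seg 3 [110.1°–145.4°] dwell: s stays 29.0000
seg 4 [145.4°–289.6°] uniform, h=7: full span → s += 7 → s = 36.0000
seg 5 [289.6°–320.1°] dwell: s stays 36.0000
seg 6 [320.1°–360°] simple-harmonic, h=-14: θ=337.8° here. β=17.7, B=39.9. -14/2·(1 − cos(π·0.4436)) = -5.7664 → s = 30.2336

30.2336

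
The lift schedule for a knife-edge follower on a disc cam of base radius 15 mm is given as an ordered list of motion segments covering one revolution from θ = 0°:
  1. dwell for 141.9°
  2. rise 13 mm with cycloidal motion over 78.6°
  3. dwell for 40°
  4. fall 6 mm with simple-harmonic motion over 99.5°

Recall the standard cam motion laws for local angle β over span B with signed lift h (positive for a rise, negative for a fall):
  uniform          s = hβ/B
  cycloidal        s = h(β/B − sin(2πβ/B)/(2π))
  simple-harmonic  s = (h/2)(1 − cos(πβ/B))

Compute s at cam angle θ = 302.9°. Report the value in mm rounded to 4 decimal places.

seg 1 [0°–141.9°] dwell: s stays 0.0000
seg 2 [141.9°–220.5°] cycloidal, h=13: full span → s += 13 → s = 13.0000
seg 3 [220.5°–260.5°] dwell: s stays 13.0000
seg 4 [260.5°–360°] simple-harmonic, h=-6: θ=302.9° here. β=42.4, B=99.5. -6/2·(1 − cos(π·0.4261)) = -2.3100 → s = 10.6900

10.6900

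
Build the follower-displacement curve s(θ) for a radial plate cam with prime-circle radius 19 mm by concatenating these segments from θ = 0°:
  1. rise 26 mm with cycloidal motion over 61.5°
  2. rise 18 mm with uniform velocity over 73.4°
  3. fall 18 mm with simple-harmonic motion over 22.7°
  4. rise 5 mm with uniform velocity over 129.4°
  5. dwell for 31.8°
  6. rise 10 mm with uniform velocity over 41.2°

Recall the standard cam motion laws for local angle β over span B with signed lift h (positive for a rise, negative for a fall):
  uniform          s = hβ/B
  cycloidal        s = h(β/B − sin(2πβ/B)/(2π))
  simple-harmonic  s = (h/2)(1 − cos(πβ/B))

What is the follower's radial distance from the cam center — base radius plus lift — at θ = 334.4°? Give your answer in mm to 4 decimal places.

seg 1 [0°–61.5°] cycloidal, h=26: full span → s += 26 → s = 26.0000
seg 2 [61.5°–134.9°] uniform, h=18: full span → s += 18 → s = 44.0000
seg 3 [134.9°–157.6°] simple-harmonic, h=-18: full span → s += -18 → s = 26.0000
seg 4 [157.6°–287°] uniform, h=5: full span → s += 5 → s = 31.0000
seg 5 [287°–318.8°] dwell: s stays 31.0000
seg 6 [318.8°–360°] uniform, h=10: θ=334.4° here. β=15.6, B=41.2. 10·15.6/41.2 = 3.7864 → s = 34.7864
radial distance = base radius + s = 19 + 34.7864 = 53.7864

53.7864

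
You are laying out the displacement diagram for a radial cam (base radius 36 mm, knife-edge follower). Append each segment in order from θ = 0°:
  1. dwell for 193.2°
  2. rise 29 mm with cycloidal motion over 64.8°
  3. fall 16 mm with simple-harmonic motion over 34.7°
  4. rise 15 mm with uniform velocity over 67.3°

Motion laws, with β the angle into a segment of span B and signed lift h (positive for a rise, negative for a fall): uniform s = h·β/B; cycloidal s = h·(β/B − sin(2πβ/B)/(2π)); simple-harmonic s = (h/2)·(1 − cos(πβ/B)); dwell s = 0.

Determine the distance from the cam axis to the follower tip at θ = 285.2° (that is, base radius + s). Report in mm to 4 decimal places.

seg 1 [0°–193.2°] dwell: s stays 0.0000
seg 2 [193.2°–258°] cycloidal, h=29: full span → s += 29 → s = 29.0000
seg 3 [258°–292.7°] simple-harmonic, h=-16: θ=285.2° here. β=27.2, B=34.7. -16/2·(1 − cos(π·0.7839)) = -14.2255 → s = 14.7745
radial distance = base radius + s = 36 + 14.7745 = 50.7745

50.7745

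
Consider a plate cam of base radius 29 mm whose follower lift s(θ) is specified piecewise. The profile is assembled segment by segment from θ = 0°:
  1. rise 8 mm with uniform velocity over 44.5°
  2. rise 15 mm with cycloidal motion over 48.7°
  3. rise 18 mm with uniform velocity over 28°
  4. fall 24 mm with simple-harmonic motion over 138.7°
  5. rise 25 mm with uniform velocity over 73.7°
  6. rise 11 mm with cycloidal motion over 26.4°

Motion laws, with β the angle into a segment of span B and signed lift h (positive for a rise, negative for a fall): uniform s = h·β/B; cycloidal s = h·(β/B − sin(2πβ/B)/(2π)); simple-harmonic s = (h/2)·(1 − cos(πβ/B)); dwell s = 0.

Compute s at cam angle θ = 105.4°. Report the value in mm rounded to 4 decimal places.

seg 1 [0°–44.5°] uniform, h=8: full span → s += 8 → s = 8.0000
seg 2 [44.5°–93.2°] cycloidal, h=15: full span → s += 15 → s = 23.0000
seg 3 [93.2°–121.2°] uniform, h=18: θ=105.4° here. β=12.2, B=28. 18·12.2/28 = 7.8429 → s = 30.8429

30.8429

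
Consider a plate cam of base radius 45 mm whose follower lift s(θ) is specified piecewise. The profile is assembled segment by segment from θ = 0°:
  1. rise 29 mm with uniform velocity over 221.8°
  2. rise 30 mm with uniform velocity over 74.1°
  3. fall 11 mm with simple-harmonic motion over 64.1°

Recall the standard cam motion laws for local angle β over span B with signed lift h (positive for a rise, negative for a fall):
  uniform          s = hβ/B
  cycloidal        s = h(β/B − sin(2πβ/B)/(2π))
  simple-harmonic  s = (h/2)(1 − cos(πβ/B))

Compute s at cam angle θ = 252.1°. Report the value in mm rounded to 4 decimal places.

seg 1 [0°–221.8°] uniform, h=29: full span → s += 29 → s = 29.0000
seg 2 [221.8°–295.9°] uniform, h=30: θ=252.1° here. β=30.3, B=74.1. 30·30.3/74.1 = 12.2672 → s = 41.2672

41.2672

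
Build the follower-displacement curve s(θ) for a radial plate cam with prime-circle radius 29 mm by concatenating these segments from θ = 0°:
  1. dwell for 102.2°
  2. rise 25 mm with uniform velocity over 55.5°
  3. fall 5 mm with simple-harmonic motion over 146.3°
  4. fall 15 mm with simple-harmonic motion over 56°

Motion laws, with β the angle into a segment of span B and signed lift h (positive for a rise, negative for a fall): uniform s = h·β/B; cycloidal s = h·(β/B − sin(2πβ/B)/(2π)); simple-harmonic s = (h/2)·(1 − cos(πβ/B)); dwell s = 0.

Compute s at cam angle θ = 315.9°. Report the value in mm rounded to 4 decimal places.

seg 1 [0°–102.2°] dwell: s stays 0.0000
seg 2 [102.2°–157.7°] uniform, h=25: full span → s += 25 → s = 25.0000
seg 3 [157.7°–304°] simple-harmonic, h=-5: full span → s += -5 → s = 20.0000
seg 4 [304°–360°] simple-harmonic, h=-15: θ=315.9° here. β=11.9, B=56. -15/2·(1 − cos(π·0.2125)) = -1.6101 → s = 18.3899

18.3899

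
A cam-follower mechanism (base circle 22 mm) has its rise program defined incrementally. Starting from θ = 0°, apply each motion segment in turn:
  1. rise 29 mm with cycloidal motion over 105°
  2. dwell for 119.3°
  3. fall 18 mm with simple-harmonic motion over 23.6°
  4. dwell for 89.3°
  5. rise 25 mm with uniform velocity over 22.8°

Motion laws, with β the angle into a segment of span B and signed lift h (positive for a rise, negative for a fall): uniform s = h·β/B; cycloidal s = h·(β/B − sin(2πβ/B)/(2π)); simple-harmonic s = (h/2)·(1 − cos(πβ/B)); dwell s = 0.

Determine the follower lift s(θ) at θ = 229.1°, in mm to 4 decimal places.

seg 1 [0°–105°] cycloidal, h=29: full span → s += 29 → s = 29.0000
seg 2 [105°–224.3°] dwell: s stays 29.0000
seg 3 [224.3°–247.9°] simple-harmonic, h=-18: θ=229.1° here. β=4.8, B=23.6. -18/2·(1 − cos(π·0.2034)) = -1.7756 → s = 27.2244

27.2244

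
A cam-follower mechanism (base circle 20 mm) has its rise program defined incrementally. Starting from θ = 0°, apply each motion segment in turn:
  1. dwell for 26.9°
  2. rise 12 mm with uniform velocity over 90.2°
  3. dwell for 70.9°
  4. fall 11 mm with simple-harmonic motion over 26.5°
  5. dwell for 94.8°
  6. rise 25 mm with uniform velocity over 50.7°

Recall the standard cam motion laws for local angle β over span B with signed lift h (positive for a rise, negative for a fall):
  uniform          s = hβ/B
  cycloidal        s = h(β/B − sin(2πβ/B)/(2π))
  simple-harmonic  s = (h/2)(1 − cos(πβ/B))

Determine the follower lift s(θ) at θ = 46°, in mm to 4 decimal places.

seg 1 [0°–26.9°] dwell: s stays 0.0000
seg 2 [26.9°–117.1°] uniform, h=12: θ=46° here. β=19.1, B=90.2. 12·19.1/90.2 = 2.5410 → s = 2.5410

2.5410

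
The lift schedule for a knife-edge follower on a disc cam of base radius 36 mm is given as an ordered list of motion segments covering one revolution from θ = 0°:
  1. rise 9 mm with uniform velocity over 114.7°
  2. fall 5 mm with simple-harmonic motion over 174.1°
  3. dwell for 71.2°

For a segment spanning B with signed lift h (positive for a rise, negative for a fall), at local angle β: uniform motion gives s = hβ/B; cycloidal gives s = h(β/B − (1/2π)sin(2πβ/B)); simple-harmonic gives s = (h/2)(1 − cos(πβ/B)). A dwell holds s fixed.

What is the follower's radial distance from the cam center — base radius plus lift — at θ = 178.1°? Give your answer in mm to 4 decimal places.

seg 1 [0°–114.7°] uniform, h=9: full span → s += 9 → s = 9.0000
seg 2 [114.7°–288.8°] simple-harmonic, h=-5: θ=178.1° here. β=63.4, B=174.1. -5/2·(1 − cos(π·0.3642)) = -1.4652 → s = 7.5348
radial distance = base radius + s = 36 + 7.5348 = 43.5348

43.5348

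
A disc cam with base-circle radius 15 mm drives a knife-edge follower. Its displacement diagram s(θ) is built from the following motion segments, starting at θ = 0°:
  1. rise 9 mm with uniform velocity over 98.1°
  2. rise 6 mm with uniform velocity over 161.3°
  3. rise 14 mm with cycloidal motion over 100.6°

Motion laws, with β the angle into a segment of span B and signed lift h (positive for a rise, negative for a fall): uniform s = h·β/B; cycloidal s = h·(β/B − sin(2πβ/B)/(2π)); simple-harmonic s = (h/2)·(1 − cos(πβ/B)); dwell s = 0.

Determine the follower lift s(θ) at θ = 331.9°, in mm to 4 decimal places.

seg 1 [0°–98.1°] uniform, h=9: full span → s += 9 → s = 9.0000
seg 2 [98.1°–259.4°] uniform, h=6: full span → s += 6 → s = 15.0000
seg 3 [259.4°–360°] cycloidal, h=14: θ=331.9° here. β=72.5, B=100.6. 14·(0.7207 − sin(2π·0.7207)/(2π)) = 12.2799 → s = 27.2799

27.2799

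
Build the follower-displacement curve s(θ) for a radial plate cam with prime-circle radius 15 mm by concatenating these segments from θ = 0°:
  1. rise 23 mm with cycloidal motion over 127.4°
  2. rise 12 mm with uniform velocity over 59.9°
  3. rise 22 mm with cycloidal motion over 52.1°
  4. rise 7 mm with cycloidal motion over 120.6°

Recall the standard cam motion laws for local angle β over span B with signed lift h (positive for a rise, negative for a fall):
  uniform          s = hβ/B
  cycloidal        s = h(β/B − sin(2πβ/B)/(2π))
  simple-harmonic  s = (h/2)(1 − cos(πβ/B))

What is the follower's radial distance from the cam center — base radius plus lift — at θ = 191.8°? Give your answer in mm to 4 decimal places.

seg 1 [0°–127.4°] cycloidal, h=23: full span → s += 23 → s = 23.0000
seg 2 [127.4°–187.3°] uniform, h=12: full span → s += 12 → s = 35.0000
seg 3 [187.3°–239.4°] cycloidal, h=22: θ=191.8° here. β=4.5, B=52.1. 22·(0.0864 − sin(2π·0.0864)/(2π)) = 0.0919 → s = 35.0919
radial distance = base radius + s = 15 + 35.0919 = 50.0919

50.0919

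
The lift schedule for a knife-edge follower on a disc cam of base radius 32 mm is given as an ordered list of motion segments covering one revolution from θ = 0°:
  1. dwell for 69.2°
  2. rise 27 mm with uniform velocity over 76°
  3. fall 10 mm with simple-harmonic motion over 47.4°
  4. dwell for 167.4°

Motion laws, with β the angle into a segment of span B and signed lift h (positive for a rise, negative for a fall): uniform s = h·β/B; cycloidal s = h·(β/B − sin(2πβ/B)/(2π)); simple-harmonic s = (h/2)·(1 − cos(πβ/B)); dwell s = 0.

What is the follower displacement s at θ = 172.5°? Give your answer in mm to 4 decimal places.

seg 1 [0°–69.2°] dwell: s stays 0.0000
seg 2 [69.2°–145.2°] uniform, h=27: full span → s += 27 → s = 27.0000
seg 3 [145.2°–192.6°] simple-harmonic, h=-10: θ=172.5° here. β=27.3, B=47.4. -10/2·(1 − cos(π·0.5759)) = -6.1817 → s = 20.8183

20.8183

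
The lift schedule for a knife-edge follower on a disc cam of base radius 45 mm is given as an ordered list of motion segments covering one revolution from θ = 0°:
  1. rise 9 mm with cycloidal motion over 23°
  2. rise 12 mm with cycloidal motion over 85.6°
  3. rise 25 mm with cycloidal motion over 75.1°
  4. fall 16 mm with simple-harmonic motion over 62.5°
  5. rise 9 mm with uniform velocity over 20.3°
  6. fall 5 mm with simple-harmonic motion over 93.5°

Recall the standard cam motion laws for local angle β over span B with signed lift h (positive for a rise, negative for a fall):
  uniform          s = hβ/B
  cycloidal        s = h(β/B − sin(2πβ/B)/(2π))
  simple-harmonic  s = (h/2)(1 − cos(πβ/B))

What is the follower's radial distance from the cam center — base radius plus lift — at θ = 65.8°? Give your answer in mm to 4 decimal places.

seg 1 [0°–23°] cycloidal, h=9: full span → s += 9 → s = 9.0000
seg 2 [23°–108.6°] cycloidal, h=12: θ=65.8° here. β=42.8, B=85.6. 12·(0.5000 − sin(2π·0.5000)/(2π)) = 6.0000 → s = 15.0000
radial distance = base radius + s = 45 + 15.0000 = 60.0000

60.0000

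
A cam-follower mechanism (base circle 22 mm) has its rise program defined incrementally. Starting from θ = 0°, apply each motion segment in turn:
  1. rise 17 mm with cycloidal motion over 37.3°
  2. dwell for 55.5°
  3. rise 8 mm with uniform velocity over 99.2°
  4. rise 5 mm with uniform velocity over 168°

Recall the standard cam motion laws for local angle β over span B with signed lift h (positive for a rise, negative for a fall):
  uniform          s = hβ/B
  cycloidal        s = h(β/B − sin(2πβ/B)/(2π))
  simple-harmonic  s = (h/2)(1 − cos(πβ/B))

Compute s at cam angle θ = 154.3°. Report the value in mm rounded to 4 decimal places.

seg 1 [0°–37.3°] cycloidal, h=17: full span → s += 17 → s = 17.0000
seg 2 [37.3°–92.8°] dwell: s stays 17.0000
seg 3 [92.8°–192°] uniform, h=8: θ=154.3° here. β=61.5, B=99.2. 8·61.5/99.2 = 4.9597 → s = 21.9597

21.9597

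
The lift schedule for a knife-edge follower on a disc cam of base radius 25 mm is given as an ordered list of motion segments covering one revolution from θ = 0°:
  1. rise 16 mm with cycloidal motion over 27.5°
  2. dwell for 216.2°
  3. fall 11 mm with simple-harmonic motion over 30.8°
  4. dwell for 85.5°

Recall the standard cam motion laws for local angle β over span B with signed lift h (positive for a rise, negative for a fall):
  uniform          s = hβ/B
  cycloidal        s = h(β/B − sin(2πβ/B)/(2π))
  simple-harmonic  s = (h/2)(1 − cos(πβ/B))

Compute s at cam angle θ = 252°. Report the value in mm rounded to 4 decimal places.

seg 1 [0°–27.5°] cycloidal, h=16: full span → s += 16 → s = 16.0000
seg 2 [27.5°–243.7°] dwell: s stays 16.0000
seg 3 [243.7°–274.5°] simple-harmonic, h=-11: θ=252° here. β=8.3, B=30.8. -11/2·(1 − cos(π·0.2695)) = -1.8561 → s = 14.1439

14.1439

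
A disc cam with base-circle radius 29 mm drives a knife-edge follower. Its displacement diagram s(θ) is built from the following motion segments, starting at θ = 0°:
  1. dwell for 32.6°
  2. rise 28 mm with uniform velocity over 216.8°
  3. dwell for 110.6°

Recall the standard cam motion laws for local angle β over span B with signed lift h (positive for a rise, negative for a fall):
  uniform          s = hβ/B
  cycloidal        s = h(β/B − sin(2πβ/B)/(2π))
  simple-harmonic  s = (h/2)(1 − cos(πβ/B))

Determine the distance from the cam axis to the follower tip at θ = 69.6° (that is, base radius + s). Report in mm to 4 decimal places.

seg 1 [0°–32.6°] dwell: s stays 0.0000
seg 2 [32.6°–249.4°] uniform, h=28: θ=69.6° here. β=37, B=216.8. 28·37/216.8 = 4.7786 → s = 4.7786
radial distance = base radius + s = 29 + 4.7786 = 33.7786

33.7786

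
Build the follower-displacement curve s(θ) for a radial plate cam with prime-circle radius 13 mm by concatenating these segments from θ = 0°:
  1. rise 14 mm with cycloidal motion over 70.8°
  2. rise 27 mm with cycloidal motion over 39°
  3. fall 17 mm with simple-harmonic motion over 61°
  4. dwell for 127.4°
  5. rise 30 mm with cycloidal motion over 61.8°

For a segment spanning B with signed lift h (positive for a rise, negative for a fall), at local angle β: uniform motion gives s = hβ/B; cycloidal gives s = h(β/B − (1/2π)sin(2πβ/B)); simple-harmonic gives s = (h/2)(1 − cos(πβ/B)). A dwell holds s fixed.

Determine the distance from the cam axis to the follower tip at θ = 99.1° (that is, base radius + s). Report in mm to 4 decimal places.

seg 1 [0°–70.8°] cycloidal, h=14: full span → s += 14 → s = 14.0000
seg 2 [70.8°–109.8°] cycloidal, h=27: θ=99.1° here. β=28.3, B=39. 27·(0.7256 − sin(2π·0.7256)/(2π)) = 23.8393 → s = 37.8393
radial distance = base radius + s = 13 + 37.8393 = 50.8393

50.8393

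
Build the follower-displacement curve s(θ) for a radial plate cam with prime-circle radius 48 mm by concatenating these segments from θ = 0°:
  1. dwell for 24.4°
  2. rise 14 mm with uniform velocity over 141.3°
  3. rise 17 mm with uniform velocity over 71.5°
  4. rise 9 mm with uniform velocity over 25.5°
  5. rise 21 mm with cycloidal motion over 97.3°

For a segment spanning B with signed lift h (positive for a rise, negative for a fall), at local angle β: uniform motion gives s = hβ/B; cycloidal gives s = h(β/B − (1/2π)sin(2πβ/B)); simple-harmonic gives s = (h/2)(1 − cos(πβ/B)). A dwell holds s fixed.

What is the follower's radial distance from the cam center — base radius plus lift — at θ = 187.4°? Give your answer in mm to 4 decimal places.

seg 1 [0°–24.4°] dwell: s stays 0.0000
seg 2 [24.4°–165.7°] uniform, h=14: full span → s += 14 → s = 14.0000
seg 3 [165.7°–237.2°] uniform, h=17: θ=187.4° here. β=21.7, B=71.5. 17·21.7/71.5 = 5.1594 → s = 19.1594
radial distance = base radius + s = 48 + 19.1594 = 67.1594

67.1594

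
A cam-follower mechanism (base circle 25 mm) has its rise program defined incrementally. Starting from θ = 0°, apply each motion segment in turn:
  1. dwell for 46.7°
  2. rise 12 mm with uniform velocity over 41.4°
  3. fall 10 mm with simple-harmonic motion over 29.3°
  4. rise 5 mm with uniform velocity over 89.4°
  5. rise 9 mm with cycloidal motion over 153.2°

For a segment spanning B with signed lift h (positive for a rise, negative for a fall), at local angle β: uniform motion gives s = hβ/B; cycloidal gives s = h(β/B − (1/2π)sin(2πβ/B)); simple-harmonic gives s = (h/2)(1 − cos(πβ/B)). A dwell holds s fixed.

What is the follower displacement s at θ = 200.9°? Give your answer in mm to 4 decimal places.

seg 1 [0°–46.7°] dwell: s stays 0.0000
seg 2 [46.7°–88.1°] uniform, h=12: full span → s += 12 → s = 12.0000
seg 3 [88.1°–117.4°] simple-harmonic, h=-10: full span → s += -10 → s = 2.0000
seg 4 [117.4°–206.8°] uniform, h=5: θ=200.9° here. β=83.5, B=89.4. 5·83.5/89.4 = 4.6700 → s = 6.6700

6.6700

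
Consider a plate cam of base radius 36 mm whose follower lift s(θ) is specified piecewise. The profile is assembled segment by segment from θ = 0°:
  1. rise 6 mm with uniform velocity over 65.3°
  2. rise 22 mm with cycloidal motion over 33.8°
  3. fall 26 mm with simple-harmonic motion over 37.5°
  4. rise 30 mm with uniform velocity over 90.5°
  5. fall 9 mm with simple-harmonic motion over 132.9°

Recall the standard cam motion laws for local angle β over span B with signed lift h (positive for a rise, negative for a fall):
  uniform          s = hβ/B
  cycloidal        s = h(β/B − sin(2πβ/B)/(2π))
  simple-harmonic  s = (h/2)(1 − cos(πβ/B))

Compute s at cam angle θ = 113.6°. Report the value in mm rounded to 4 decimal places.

seg 1 [0°–65.3°] uniform, h=6: full span → s += 6 → s = 6.0000
seg 2 [65.3°–99.1°] cycloidal, h=22: full span → s += 22 → s = 28.0000
seg 3 [99.1°–136.6°] simple-harmonic, h=-26: θ=113.6° here. β=14.5, B=37.5. -26/2·(1 − cos(π·0.3867)) = -8.4686 → s = 19.5314

19.5314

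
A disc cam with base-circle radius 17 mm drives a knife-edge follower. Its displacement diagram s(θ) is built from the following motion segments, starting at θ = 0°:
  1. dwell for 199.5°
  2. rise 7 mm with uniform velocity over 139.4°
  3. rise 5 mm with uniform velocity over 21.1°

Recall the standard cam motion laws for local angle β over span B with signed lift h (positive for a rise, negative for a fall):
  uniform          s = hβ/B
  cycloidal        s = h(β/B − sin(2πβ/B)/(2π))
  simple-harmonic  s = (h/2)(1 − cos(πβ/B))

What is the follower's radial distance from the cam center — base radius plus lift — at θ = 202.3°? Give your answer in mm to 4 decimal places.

seg 1 [0°–199.5°] dwell: s stays 0.0000
seg 2 [199.5°–338.9°] uniform, h=7: θ=202.3° here. β=2.8, B=139.4. 7·2.8/139.4 = 0.1406 → s = 0.1406
radial distance = base radius + s = 17 + 0.1406 = 17.1406

17.1406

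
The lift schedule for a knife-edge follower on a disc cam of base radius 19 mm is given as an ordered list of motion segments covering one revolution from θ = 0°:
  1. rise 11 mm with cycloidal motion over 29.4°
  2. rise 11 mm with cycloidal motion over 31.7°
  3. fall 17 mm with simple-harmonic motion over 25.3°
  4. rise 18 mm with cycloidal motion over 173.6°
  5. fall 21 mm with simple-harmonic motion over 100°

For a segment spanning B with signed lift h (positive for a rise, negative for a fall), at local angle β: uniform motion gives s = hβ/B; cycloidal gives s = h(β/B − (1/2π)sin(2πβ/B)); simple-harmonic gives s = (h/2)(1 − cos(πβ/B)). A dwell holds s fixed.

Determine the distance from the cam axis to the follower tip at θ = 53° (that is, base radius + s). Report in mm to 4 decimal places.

seg 1 [0°–29.4°] cycloidal, h=11: full span → s += 11 → s = 11.0000
seg 2 [29.4°–61.1°] cycloidal, h=11: θ=53° here. β=23.6, B=31.7. 11·(0.7445 − sin(2π·0.7445)/(2π)) = 9.9389 → s = 20.9389
radial distance = base radius + s = 19 + 20.9389 = 39.9389

39.9389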